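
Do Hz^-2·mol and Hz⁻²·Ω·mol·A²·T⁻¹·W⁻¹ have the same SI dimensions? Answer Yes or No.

No

Left side:
  Hz = 1/s = s⁻¹ (frequency is cycles per second).
  So Hz⁻² = s².
  Combining: Hz⁻²·mol = s² · mol = s²·mol.
Right side:
  Hz = 1/s = s⁻¹ (frequency is cycles per second).
  So Hz⁻² = s².
  Ω = V/A (resistance = voltage per current),
      = kg·m²·s⁻³·A⁻².
  T = Wb/m² (flux density = flux per area),
      = kg·s⁻²·A⁻¹.
  So T⁻¹ = kg⁻¹·s²·A.
  W = J/s (power = energy per time),
      = kg·m²·s⁻³.
  So W⁻¹ = kg⁻¹·m⁻²·s³.
  Combining: Hz⁻²·Ω·mol·A²·T⁻¹·W⁻¹ = s² · (kg·m²·s⁻³·A⁻²) · mol · A² · (kg⁻¹·s²·A) · (kg⁻¹·m⁻²·s³) = kg⁻¹·s⁴·A·mol.
Left is s²·mol; right is kg⁻¹·s⁴·A·mol — different.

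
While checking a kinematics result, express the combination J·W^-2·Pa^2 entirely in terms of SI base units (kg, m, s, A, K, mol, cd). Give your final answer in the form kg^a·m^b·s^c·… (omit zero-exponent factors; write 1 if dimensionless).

kg·m⁻⁴

J = N·m (work = force × distance),
    = kg·m²·s⁻².
W = J/s (power = energy per time),
    = kg·m²·s⁻³.
So W⁻² = kg⁻²·m⁻⁴·s⁶.
Pa = N/m² (pressure = force per area),
    = kg·m⁻¹·s⁻².
So Pa² = kg²·m⁻²·s⁻⁴.
Combining: J·W⁻²·Pa² = (kg·m²·s⁻²) · (kg⁻²·m⁻⁴·s⁶) · (kg²·m⁻²·s⁻⁴) = kg·m⁻⁴.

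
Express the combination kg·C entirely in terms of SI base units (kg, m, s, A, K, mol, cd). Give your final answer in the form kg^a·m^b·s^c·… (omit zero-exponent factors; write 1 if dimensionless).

C = s·A.
Combining: kg·C = kg · (s·A) = kg·s·A.

kg·s·A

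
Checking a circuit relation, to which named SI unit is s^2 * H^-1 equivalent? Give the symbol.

F

H = Wb/A (inductance = flux per current),
    = kg·m²·s⁻²·A⁻².
So H⁻¹ = kg⁻¹·m⁻²·s²·A².
Combining: s²·H⁻¹ = s² · (kg⁻¹·m⁻²·s²·A²) = kg⁻¹·m⁻²·s⁴·A².
kg⁻¹·m⁻²·s⁴·A² is the base-SI form of the farad.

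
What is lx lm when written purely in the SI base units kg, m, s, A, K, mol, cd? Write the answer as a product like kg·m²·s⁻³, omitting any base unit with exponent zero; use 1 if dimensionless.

m⁻²·cd²

lx = lm/m² (illuminance = luminous flux per area),
    = m⁻²·cd.
lm = cd·sr = cd (luminous flux; sr is dimensionless).
Combining: lx·lm = (m⁻²·cd) · cd = m⁻²·cd².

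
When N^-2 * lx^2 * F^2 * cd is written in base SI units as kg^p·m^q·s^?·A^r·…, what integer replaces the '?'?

N = kg·m/s² = kg·m·s⁻² (force = mass × acceleration).
So N⁻² = kg⁻²·m⁻²·s⁴.
lx = lm/m² (illuminance = luminous flux per area),
    = m⁻²·cd.
So lx² = m⁻⁴·cd².
F = C/V (capacitance = charge per voltage),
    = A·s/(kg·m²·s⁻³·A⁻¹) (substituting C and V),
    = kg⁻¹·m⁻²·s⁴·A².
So F² = kg⁻²·m⁻⁴·s⁸·A⁴.
Combining: N⁻²·lx²·F²·cd = (kg⁻²·m⁻²·s⁴) · (m⁻⁴·cd²) · (kg⁻²·m⁻⁴·s⁸·A⁴) · cd = kg⁻⁴·m⁻¹⁰·s¹²·A⁴·cd³.
The exponent of s is 12.

12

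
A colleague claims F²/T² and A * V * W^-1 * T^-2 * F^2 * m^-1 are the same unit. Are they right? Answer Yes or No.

Left side:
  T = Wb/m² (flux density = flux per area),
      = kg·s⁻²·A⁻¹.
  So T⁻² = kg⁻²·s⁴·A².
  F = C/V (capacitance = charge per voltage),
      = A·s/(kg·m²·s⁻³·A⁻¹) (substituting C and V),
      = kg⁻¹·m⁻²·s⁴·A².
  So F² = kg⁻²·m⁻⁴·s⁸·A⁴.
  Combining: T⁻²·F² = (kg⁻²·s⁴·A²) · (kg⁻²·m⁻⁴·s⁸·A⁴) = kg⁻⁴·m⁻⁴·s¹²·A⁶.
Right side:
  V = W/A (potential = power per current),
      = kg·m²·s⁻³·A⁻¹.
  W = J/s (power = energy per time),
      = kg·m²·s⁻³.
  So W⁻¹ = kg⁻¹·m⁻²·s³.
  T = Wb/m² (flux density = flux per area),
      = kg·s⁻²·A⁻¹.
  So T⁻² = kg⁻²·s⁴·A².
  F = C/V (capacitance = charge per voltage),
      = A·s/(kg·m²·s⁻³·A⁻¹) (substituting C and V),
      = kg⁻¹·m⁻²·s⁴·A².
  So F² = kg⁻²·m⁻⁴·s⁸·A⁴.
  Combining: A·V·W⁻¹·T⁻²·F²·m⁻¹ = A · (kg·m²·s⁻³·A⁻¹) · (kg⁻¹·m⁻²·s³) · (kg⁻²·s⁴·A²) · (kg⁻²·m⁻⁴·s⁸·A⁴) · m⁻¹ = kg⁻⁴·m⁻⁵·s¹²·A⁶.
Left is kg⁻⁴·m⁻⁴·s¹²·A⁶; right is kg⁻⁴·m⁻⁵·s¹²·A⁶ — different.

No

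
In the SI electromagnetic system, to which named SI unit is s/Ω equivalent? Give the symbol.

Ω = kg·m²·s⁻³·A⁻².
So Ω⁻¹ = kg⁻¹·m⁻²·s³·A².
Combining: s·Ω⁻¹ = s · (kg⁻¹·m⁻²·s³·A²) = kg⁻¹·m⁻²·s⁴·A².
kg⁻¹·m⁻²·s⁴·A² is the base-SI form of the farad.

F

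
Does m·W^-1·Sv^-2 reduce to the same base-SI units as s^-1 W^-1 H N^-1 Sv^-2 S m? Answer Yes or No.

Left side:
  W = J/s (power = energy per time),
      = kg·m²·s⁻³.
  So W⁻¹ = kg⁻¹·m⁻²·s³.
  Sv = J/kg (equivalent dose = energy per mass),
      = m²·s⁻².
  So Sv⁻² = m⁻⁴·s⁴.
  Combining: m·W⁻¹·Sv⁻² = m · (kg⁻¹·m⁻²·s³) · (m⁻⁴·s⁴) = kg⁻¹·m⁻⁵·s⁷.
Right side:
  W = kg·m²·s⁻³.
  So W⁻¹ = kg⁻¹·m⁻²·s³.
  H = kg·m²·s⁻²·A⁻².
  N = kg·m·s⁻².
  So N⁻¹ = kg⁻¹·m⁻¹·s².
  Sv = m²·s⁻².
  So Sv⁻² = m⁻⁴·s⁴.
  S = kg⁻¹·m⁻²·s³·A².
  Combining: s⁻¹·W⁻¹·H·N⁻¹·Sv⁻²·S·m = s⁻¹ · (kg⁻¹·m⁻²·s³) · (kg·m²·s⁻²·A⁻²) · (kg⁻¹·m⁻¹·s²) · (m⁻⁴·s⁴) · (kg⁻¹·m⁻²·s³·A²) · m = kg⁻²·m⁻⁶·s⁹.
Left is kg⁻¹·m⁻⁵·s⁷; right is kg⁻²·m⁻⁶·s⁹ — different.

No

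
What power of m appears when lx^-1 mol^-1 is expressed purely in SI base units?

2

lx = m⁻²·cd.
So lx⁻¹ = m²·cd⁻¹.
Combining: lx⁻¹·mol⁻¹ = (m²·cd⁻¹) · mol⁻¹ = m²·mol⁻¹·cd⁻¹.
The exponent of m is 2.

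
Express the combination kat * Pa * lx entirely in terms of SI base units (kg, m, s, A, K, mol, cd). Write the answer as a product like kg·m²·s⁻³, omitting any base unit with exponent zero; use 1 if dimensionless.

kat = mol/s = s⁻¹·mol (catalytic activity).
Pa = N/m² (pressure = force per area),
    = kg·m⁻¹·s⁻².
lx = lm/m² (illuminance = luminous flux per area),
    = m⁻²·cd.
Combining: kat·Pa·lx = (s⁻¹·mol) · (kg·m⁻¹·s⁻²) · (m⁻²·cd) = kg·m⁻³·s⁻³·mol·cd.

kg·m⁻³·s⁻³·mol·cd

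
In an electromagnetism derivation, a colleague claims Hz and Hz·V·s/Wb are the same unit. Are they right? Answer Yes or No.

Yes

Left side:
  Hz = 1/s = s⁻¹ (frequency is cycles per second).
Right side:
  Wb = kg·m²·s⁻²·A⁻¹.
  So Wb⁻¹ = kg⁻¹·m⁻²·s²·A.
  Hz = s⁻¹.
  V = kg·m²·s⁻³·A⁻¹.
  Combining: Wb⁻¹·Hz·V·s = (kg⁻¹·m⁻²·s²·A) · s⁻¹ · (kg·m²·s⁻³·A⁻¹) · s = s⁻¹.
Both reduce to s⁻¹.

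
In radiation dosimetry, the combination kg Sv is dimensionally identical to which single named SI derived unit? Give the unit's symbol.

J

Sv = J/kg (equivalent dose = energy per mass),
    = m²·s⁻².
Combining: kg·Sv = kg · (m²·s⁻²) = kg·m²·s⁻².
kg·m²·s⁻² is the base-SI form of the joule.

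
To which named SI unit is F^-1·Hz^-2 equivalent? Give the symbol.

H

F = kg⁻¹·m⁻²·s⁴·A².
So F⁻¹ = kg·m²·s⁻⁴·A⁻².
Hz = s⁻¹.
So Hz⁻² = s².
Combining: F⁻¹·Hz⁻² = (kg·m²·s⁻⁴·A⁻²) · s² = kg·m²·s⁻²·A⁻².
kg·m²·s⁻²·A⁻² is the base-SI form of the henry.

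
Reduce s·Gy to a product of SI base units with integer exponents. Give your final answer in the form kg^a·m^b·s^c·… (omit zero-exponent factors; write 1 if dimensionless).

Gy = J/kg (absorbed dose = energy per mass),
    = m²·s⁻².
Combining: s·Gy = s · (m²·s⁻²) = m²·s⁻¹.

m²·s⁻¹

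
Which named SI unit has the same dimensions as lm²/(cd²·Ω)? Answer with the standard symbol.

S

lm = cd.
So lm² = cd².
Ω = kg·m²·s⁻³·A⁻².
So Ω⁻¹ = kg⁻¹·m⁻²·s³·A².
Combining: cd⁻²·lm²·Ω⁻¹ = cd⁻² · cd² · (kg⁻¹·m⁻²·s³·A²) = kg⁻¹·m⁻²·s³·A².
kg⁻¹·m⁻²·s³·A² is the base-SI form of the siemens.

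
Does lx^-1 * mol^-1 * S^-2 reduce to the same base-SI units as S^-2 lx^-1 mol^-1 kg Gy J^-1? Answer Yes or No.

Yes

Left side:
  lx = m⁻²·cd.
  So lx⁻¹ = m²·cd⁻¹.
  S = kg⁻¹·m⁻²·s³·A².
  So S⁻² = kg²·m⁴·s⁻⁶·A⁻⁴.
  Combining: lx⁻¹·mol⁻¹·S⁻² = (m²·cd⁻¹) · mol⁻¹ · (kg²·m⁴·s⁻⁶·A⁻⁴) = kg²·m⁶·s⁻⁶·A⁻⁴·mol⁻¹·cd⁻¹.
Right side:
  S = 1/Ω (conductance is reciprocal resistance),
      = kg⁻¹·m⁻²·s³·A².
  So S⁻² = kg²·m⁴·s⁻⁶·A⁻⁴.
  lx = lm/m² (illuminance = luminous flux per area),
      = m⁻²·cd.
  So lx⁻¹ = m²·cd⁻¹.
  Gy = J/kg (absorbed dose = energy per mass),
      = m²·s⁻².
  J = N·m (work = force × distance),
      = kg·m²·s⁻².
  So J⁻¹ = kg⁻¹·m⁻²·s².
  Combining: S⁻²·lx⁻¹·mol⁻¹·kg·Gy·J⁻¹ = (kg²·m⁴·s⁻⁶·A⁻⁴) · (m²·cd⁻¹) · mol⁻¹ · kg · (m²·s⁻²) · (kg⁻¹·m⁻²·s²) = kg²·m⁶·s⁻⁶·A⁻⁴·mol⁻¹·cd⁻¹.
Both reduce to kg²·m⁶·s⁻⁶·A⁻⁴·mol⁻¹·cd⁻¹.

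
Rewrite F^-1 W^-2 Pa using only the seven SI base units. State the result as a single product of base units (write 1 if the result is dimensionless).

F = C/V (capacitance = charge per voltage),
    = A·s/(kg·m²·s⁻³·A⁻¹) (substituting C and V),
    = kg⁻¹·m⁻²·s⁴·A².
So F⁻¹ = kg·m²·s⁻⁴·A⁻².
W = J/s (power = energy per time),
    = kg·m²·s⁻³.
So W⁻² = kg⁻²·m⁻⁴·s⁶.
Pa = N/m² (pressure = force per area),
    = kg·m⁻¹·s⁻².
Combining: F⁻¹·W⁻²·Pa = (kg·m²·s⁻⁴·A⁻²) · (kg⁻²·m⁻⁴·s⁶) · (kg·m⁻¹·s⁻²) = m⁻³·A⁻².

m⁻³·A⁻²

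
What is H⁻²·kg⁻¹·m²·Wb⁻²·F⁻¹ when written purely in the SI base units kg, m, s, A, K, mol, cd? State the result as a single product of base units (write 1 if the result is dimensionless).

H = Wb/A (inductance = flux per current),
    = kg·m²·s⁻²·A⁻².
So H⁻² = kg⁻²·m⁻⁴·s⁴·A⁴.
Wb = V·s (flux: a volt is a weber per second),
    = kg·m²·s⁻²·A⁻¹.
So Wb⁻² = kg⁻²·m⁻⁴·s⁴·A².
F = C/V (capacitance = charge per voltage),
    = A·s/(kg·m²·s⁻³·A⁻¹) (substituting C and V),
    = kg⁻¹·m⁻²·s⁴·A².
So F⁻¹ = kg·m²·s⁻⁴·A⁻².
Combining: H⁻²·kg⁻¹·m²·Wb⁻²·F⁻¹ = (kg⁻²·m⁻⁴·s⁴·A⁴) · kg⁻¹ · m² · (kg⁻²·m⁻⁴·s⁴·A²) · (kg·m²·s⁻⁴·A⁻²) = kg⁻⁴·m⁻⁴·s⁴·A⁴.

kg⁻⁴·m⁻⁴·s⁴·A⁴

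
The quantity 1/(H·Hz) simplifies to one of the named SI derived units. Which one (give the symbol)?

S

H = Wb/A (inductance = flux per current),
    = kg·m²·s⁻²·A⁻².
So H⁻¹ = kg⁻¹·m⁻²·s²·A².
Hz = 1/s = s⁻¹ (frequency is cycles per second).
So Hz⁻¹ = s.
Combining: H⁻¹·Hz⁻¹ = (kg⁻¹·m⁻²·s²·A²) · s = kg⁻¹·m⁻²·s³·A².
kg⁻¹·m⁻²·s³·A² is the base-SI form of the siemens.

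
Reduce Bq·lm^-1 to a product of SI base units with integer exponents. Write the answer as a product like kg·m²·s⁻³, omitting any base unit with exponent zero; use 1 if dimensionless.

Bq = 1/s = s⁻¹ (activity is decays per second).
lm = cd·sr = cd (luminous flux; sr is dimensionless).
So lm⁻¹ = cd⁻¹.
Combining: Bq·lm⁻¹ = s⁻¹ · cd⁻¹ = s⁻¹·cd⁻¹.

s⁻¹·cd⁻¹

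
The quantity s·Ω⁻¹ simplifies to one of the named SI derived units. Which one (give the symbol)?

F

Ω = V/A (resistance = voltage per current),
    = kg·m²·s⁻³·A⁻².
So Ω⁻¹ = kg⁻¹·m⁻²·s³·A².
Combining: s·Ω⁻¹ = s · (kg⁻¹·m⁻²·s³·A²) = kg⁻¹·m⁻²·s⁴·A².
kg⁻¹·m⁻²·s⁴·A² is the base-SI form of the farad.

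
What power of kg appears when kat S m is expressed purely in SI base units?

kat = mol/s = s⁻¹·mol (catalytic activity).
S = 1/Ω (conductance is reciprocal resistance),
    = kg⁻¹·m⁻²·s³·A².
Combining: kat·S·m = (s⁻¹·mol) · (kg⁻¹·m⁻²·s³·A²) · m = kg⁻¹·m⁻¹·s²·A²·mol.
The exponent of kg is -1.

-1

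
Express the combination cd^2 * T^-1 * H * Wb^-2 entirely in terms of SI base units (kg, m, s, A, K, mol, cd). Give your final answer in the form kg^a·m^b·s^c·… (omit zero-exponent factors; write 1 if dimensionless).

T = Wb/m² (flux density = flux per area),
    = kg·s⁻²·A⁻¹.
So T⁻¹ = kg⁻¹·s²·A.
H = Wb/A (inductance = flux per current),
    = kg·m²·s⁻²·A⁻².
Wb = V·s (flux: a volt is a weber per second),
    = kg·m²·s⁻²·A⁻¹.
So Wb⁻² = kg⁻²·m⁻⁴·s⁴·A².
Combining: cd²·T⁻¹·H·Wb⁻² = cd² · (kg⁻¹·s²·A) · (kg·m²·s⁻²·A⁻²) · (kg⁻²·m⁻⁴·s⁴·A²) = kg⁻²·m⁻²·s⁴·A·cd².

kg⁻²·m⁻²·s⁴·A·cd²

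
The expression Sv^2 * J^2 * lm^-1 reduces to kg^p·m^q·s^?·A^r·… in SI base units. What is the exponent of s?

Sv = J/kg (equivalent dose = energy per mass),
    = m²·s⁻².
So Sv² = m⁴·s⁻⁴.
J = N·m (work = force × distance),
    = kg·m²·s⁻².
So J² = kg²·m⁴·s⁻⁴.
lm = cd·sr = cd (luminous flux; sr is dimensionless).
So lm⁻¹ = cd⁻¹.
Combining: Sv²·J²·lm⁻¹ = (m⁴·s⁻⁴) · (kg²·m⁴·s⁻⁴) · cd⁻¹ = kg²·m⁸·s⁻⁸·cd⁻¹.
The exponent of s is -8.

-8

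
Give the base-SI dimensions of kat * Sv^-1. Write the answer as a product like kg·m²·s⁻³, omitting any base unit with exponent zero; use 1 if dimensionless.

m⁻²·s·mol

kat = mol/s = s⁻¹·mol (catalytic activity).
Sv = J/kg (equivalent dose = energy per mass),
    = m²·s⁻².
So Sv⁻¹ = m⁻²·s².
Combining: kat·Sv⁻¹ = (s⁻¹·mol) · (m⁻²·s²) = m⁻²·s·mol.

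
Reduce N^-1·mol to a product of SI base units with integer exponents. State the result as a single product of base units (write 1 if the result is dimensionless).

kg⁻¹·m⁻¹·s²·mol

N = kg·m/s² = kg·m·s⁻² (force = mass × acceleration).
So N⁻¹ = kg⁻¹·m⁻¹·s².
Combining: N⁻¹·mol = (kg⁻¹·m⁻¹·s²) · mol = kg⁻¹·m⁻¹·s²·mol.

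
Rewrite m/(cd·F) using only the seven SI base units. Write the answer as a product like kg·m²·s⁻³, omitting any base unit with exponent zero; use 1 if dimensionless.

F = kg⁻¹·m⁻²·s⁴·A².
So F⁻¹ = kg·m²·s⁻⁴·A⁻².
Combining: m·cd⁻¹·F⁻¹ = m · cd⁻¹ · (kg·m²·s⁻⁴·A⁻²) = kg·m³·s⁻⁴·A⁻²·cd⁻¹.

kg·m³·s⁻⁴·A⁻²·cd⁻¹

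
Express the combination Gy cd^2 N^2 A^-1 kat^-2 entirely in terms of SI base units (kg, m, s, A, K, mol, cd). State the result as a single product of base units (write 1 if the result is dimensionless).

kg²·m⁴·s⁻⁴·A⁻¹·mol⁻²·cd²

Gy = J/kg (absorbed dose = energy per mass),
    = m²·s⁻².
N = kg·m/s² = kg·m·s⁻² (force = mass × acceleration).
So N² = kg²·m²·s⁻⁴.
kat = mol/s = s⁻¹·mol (catalytic activity).
So kat⁻² = s²·mol⁻².
Combining: Gy·cd²·N²·A⁻¹·kat⁻² = (m²·s⁻²) · cd² · (kg²·m²·s⁻⁴) · A⁻¹ · (s²·mol⁻²) = kg²·m⁴·s⁻⁴·A⁻¹·mol⁻²·cd².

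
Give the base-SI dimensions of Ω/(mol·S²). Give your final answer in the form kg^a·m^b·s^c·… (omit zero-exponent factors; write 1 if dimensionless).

Ω = V/A (resistance = voltage per current),
    = kg·m²·s⁻³·A⁻².
S = 1/Ω (conductance is reciprocal resistance),
    = kg⁻¹·m⁻²·s³·A².
So S⁻² = kg²·m⁴·s⁻⁶·A⁻⁴.
Combining: mol⁻¹·Ω·S⁻² = mol⁻¹ · (kg·m²·s⁻³·A⁻²) · (kg²·m⁴·s⁻⁶·A⁻⁴) = kg³·m⁶·s⁻⁹·A⁻⁶·mol⁻¹.

kg³·m⁶·s⁻⁹·A⁻⁶·mol⁻¹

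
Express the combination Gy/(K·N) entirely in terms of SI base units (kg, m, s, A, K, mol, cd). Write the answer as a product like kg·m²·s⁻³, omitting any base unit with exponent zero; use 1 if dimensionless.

N = kg·m·s⁻².
So N⁻¹ = kg⁻¹·m⁻¹·s².
Gy = m²·s⁻².
Combining: K⁻¹·N⁻¹·Gy = K⁻¹ · (kg⁻¹·m⁻¹·s²) · (m²·s⁻²) = kg⁻¹·m·K⁻¹.

kg⁻¹·m·K⁻¹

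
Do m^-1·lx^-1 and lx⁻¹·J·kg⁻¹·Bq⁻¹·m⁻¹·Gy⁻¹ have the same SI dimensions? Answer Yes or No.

Left side:
  lx = lm/m² (illuminance = luminous flux per area),
      = m⁻²·cd.
  So lx⁻¹ = m²·cd⁻¹.
  Combining: m⁻¹·lx⁻¹ = m⁻¹ · (m²·cd⁻¹) = m·cd⁻¹.
Right side:
  lx = lm/m² (illuminance = luminous flux per area),
      = m⁻²·cd.
  So lx⁻¹ = m²·cd⁻¹.
  J = N·m (work = force × distance),
      = kg·m²·s⁻².
  Bq = 1/s = s⁻¹ (activity is decays per second).
  So Bq⁻¹ = s.
  Gy = J/kg (absorbed dose = energy per mass),
      = m²·s⁻².
  So Gy⁻¹ = m⁻²·s².
  Combining: lx⁻¹·J·kg⁻¹·Bq⁻¹·m⁻¹·Gy⁻¹ = (m²·cd⁻¹) · (kg·m²·s⁻²) · kg⁻¹ · s · m⁻¹ · (m⁻²·s²) = m·s·cd⁻¹.
Left is m·cd⁻¹; right is m·s·cd⁻¹ — different.

No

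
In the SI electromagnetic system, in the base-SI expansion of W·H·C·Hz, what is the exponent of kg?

2

W = J/s (power = energy per time),
    = kg·m²·s⁻³.
H = Wb/A (inductance = flux per current),
    = kg·m²·s⁻²·A⁻².
C = A·s = s·A (charge = current × time).
Hz = 1/s = s⁻¹ (frequency is cycles per second).
Combining: W·H·C·Hz = (kg·m²·s⁻³) · (kg·m²·s⁻²·A⁻²) · (s·A) · s⁻¹ = kg²·m⁴·s⁻⁵·A⁻¹.
The exponent of kg is 2.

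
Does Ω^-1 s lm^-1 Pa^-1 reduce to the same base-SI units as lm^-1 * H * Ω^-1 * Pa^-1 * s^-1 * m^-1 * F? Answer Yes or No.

No

Left side:
  Ω = kg·m²·s⁻³·A⁻².
  So Ω⁻¹ = kg⁻¹·m⁻²·s³·A².
  lm = cd.
  So lm⁻¹ = cd⁻¹.
  Pa = kg·m⁻¹·s⁻².
  So Pa⁻¹ = kg⁻¹·m·s².
  Combining: Ω⁻¹·s·lm⁻¹·Pa⁻¹ = (kg⁻¹·m⁻²·s³·A²) · s · cd⁻¹ · (kg⁻¹·m·s²) = kg⁻²·m⁻¹·s⁶·A²·cd⁻¹.
Right side:
  lm = cd·sr = cd (luminous flux; sr is dimensionless).
  So lm⁻¹ = cd⁻¹.
  H = Wb/A (inductance = flux per current),
      = kg·m²·s⁻²·A⁻².
  Ω = V/A (resistance = voltage per current),
      = kg·m²·s⁻³·A⁻².
  So Ω⁻¹ = kg⁻¹·m⁻²·s³·A².
  Pa = N/m² (pressure = force per area),
      = kg·m⁻¹·s⁻².
  So Pa⁻¹ = kg⁻¹·m·s².
  F = C/V (capacitance = charge per voltage),
      = A·s/(kg·m²·s⁻³·A⁻¹) (substituting C and V),
      = kg⁻¹·m⁻²·s⁴·A².
  Combining: lm⁻¹·H·Ω⁻¹·Pa⁻¹·s⁻¹·m⁻¹·F = cd⁻¹ · (kg·m²·s⁻²·A⁻²) · (kg⁻¹·m⁻²·s³·A²) · (kg⁻¹·m·s²) · s⁻¹ · m⁻¹ · (kg⁻¹·m⁻²·s⁴·A²) = kg⁻²·m⁻²·s⁶·A²·cd⁻¹.
Left is kg⁻²·m⁻¹·s⁶·A²·cd⁻¹; right is kg⁻²·m⁻²·s⁶·A²·cd⁻¹ — different.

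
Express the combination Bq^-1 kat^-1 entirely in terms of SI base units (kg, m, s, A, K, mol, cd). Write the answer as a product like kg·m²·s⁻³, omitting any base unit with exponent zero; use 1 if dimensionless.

s²·mol⁻¹

Bq = s⁻¹.
So Bq⁻¹ = s.
kat = s⁻¹·mol.
So kat⁻¹ = s·mol⁻¹.
Combining: Bq⁻¹·kat⁻¹ = s · (s·mol⁻¹) = s²·mol⁻¹.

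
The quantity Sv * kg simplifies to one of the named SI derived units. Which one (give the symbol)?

Sv = J/kg (equivalent dose = energy per mass),
    = m²·s⁻².
Combining: Sv·kg = (m²·s⁻²) · kg = kg·m²·s⁻².
kg·m²·s⁻² is the base-SI form of the joule.

J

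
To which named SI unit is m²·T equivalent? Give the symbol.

T = Wb/m² (flux density = flux per area),
    = kg·s⁻²·A⁻¹.
Combining: m²·T = m² · (kg·s⁻²·A⁻¹) = kg·m²·s⁻²·A⁻¹.
kg·m²·s⁻²·A⁻¹ is the base-SI form of the weber.

Wb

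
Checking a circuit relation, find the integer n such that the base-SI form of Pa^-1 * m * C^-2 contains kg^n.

-1

Pa = N/m² (pressure = force per area),
    = kg·m⁻¹·s⁻².
So Pa⁻¹ = kg⁻¹·m·s².
C = A·s = s·A (charge = current × time).
So C⁻² = s⁻²·A⁻².
Combining: Pa⁻¹·m·C⁻² = (kg⁻¹·m·s²) · m · (s⁻²·A⁻²) = kg⁻¹·m²·A⁻².
The exponent of kg is -1.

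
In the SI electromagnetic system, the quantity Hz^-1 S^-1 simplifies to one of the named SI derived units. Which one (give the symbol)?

H

Hz = 1/s = s⁻¹ (frequency is cycles per second).
So Hz⁻¹ = s.
S = 1/Ω (conductance is reciprocal resistance),
    = kg⁻¹·m⁻²·s³·A².
So S⁻¹ = kg·m²·s⁻³·A⁻².
Combining: Hz⁻¹·S⁻¹ = s · (kg·m²·s⁻³·A⁻²) = kg·m²·s⁻²·A⁻².
kg·m²·s⁻²·A⁻² is the base-SI form of the henry.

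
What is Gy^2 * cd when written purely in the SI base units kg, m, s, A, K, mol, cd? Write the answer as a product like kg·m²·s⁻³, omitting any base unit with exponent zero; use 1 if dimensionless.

Gy = m²·s⁻².
So Gy² = m⁴·s⁻⁴.
Combining: Gy²·cd = (m⁴·s⁻⁴) · cd = m⁴·s⁻⁴·cd.

m⁴·s⁻⁴·cd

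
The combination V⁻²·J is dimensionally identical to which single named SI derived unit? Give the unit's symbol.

V = kg·m²·s⁻³·A⁻¹.
So V⁻² = kg⁻²·m⁻⁴·s⁶·A².
J = kg·m²·s⁻².
Combining: V⁻²·J = (kg⁻²·m⁻⁴·s⁶·A²) · (kg·m²·s⁻²) = kg⁻¹·m⁻²·s⁴·A².
kg⁻¹·m⁻²·s⁴·A² is the base-SI form of the farad.

F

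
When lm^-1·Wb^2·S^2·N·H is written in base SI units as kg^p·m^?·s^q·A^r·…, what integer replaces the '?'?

3

lm = cd.
So lm⁻¹ = cd⁻¹.
Wb = kg·m²·s⁻²·A⁻¹.
So Wb² = kg²·m⁴·s⁻⁴·A⁻².
S = kg⁻¹·m⁻²·s³·A².
So S² = kg⁻²·m⁻⁴·s⁶·A⁴.
N = kg·m·s⁻².
H = kg·m²·s⁻²·A⁻².
Combining: lm⁻¹·Wb²·S²·N·H = cd⁻¹ · (kg²·m⁴·s⁻⁴·A⁻²) · (kg⁻²·m⁻⁴·s⁶·A⁴) · (kg·m·s⁻²) · (kg·m²·s⁻²·A⁻²) = kg²·m³·s⁻²·cd⁻¹.
The exponent of m is 3.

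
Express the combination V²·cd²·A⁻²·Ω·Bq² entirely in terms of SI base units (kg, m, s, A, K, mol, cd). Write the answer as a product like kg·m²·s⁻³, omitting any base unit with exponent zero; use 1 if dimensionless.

V = W/A (potential = power per current),
    = kg·m²·s⁻³·A⁻¹.
So V² = kg²·m⁴·s⁻⁶·A⁻².
Ω = V/A (resistance = voltage per current),
    = kg·m²·s⁻³·A⁻².
Bq = 1/s = s⁻¹ (activity is decays per second).
So Bq² = s⁻².
Combining: V²·cd²·A⁻²·Ω·Bq² = (kg²·m⁴·s⁻⁶·A⁻²) · cd² · A⁻² · (kg·m²·s⁻³·A⁻²) · s⁻² = kg³·m⁶·s⁻¹¹·A⁻⁶·cd².

kg³·m⁶·s⁻¹¹·A⁻⁶·cd²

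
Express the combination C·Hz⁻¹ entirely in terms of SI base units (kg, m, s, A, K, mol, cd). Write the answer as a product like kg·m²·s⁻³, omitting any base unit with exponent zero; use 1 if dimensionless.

C = A·s = s·A (charge = current × time).
Hz = 1/s = s⁻¹ (frequency is cycles per second).
So Hz⁻¹ = s.
Combining: C·Hz⁻¹ = (s·A) · s = s²·A.

s²·A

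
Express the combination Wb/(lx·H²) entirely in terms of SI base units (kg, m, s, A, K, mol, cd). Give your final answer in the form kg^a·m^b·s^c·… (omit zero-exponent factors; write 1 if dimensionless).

kg⁻¹·s²·A³·cd⁻¹

Wb = V·s (flux: a volt is a weber per second),
    = kg·m²·s⁻²·A⁻¹.
lx = lm/m² (illuminance = luminous flux per area),
    = m⁻²·cd.
So lx⁻¹ = m²·cd⁻¹.
H = Wb/A (inductance = flux per current),
    = kg·m²·s⁻²·A⁻².
So H⁻² = kg⁻²·m⁻⁴·s⁴·A⁴.
Combining: Wb·lx⁻¹·H⁻² = (kg·m²·s⁻²·A⁻¹) · (m²·cd⁻¹) · (kg⁻²·m⁻⁴·s⁴·A⁴) = kg⁻¹·s²·A³·cd⁻¹.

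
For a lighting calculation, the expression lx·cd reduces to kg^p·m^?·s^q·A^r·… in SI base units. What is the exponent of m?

-2

lx = lm/m² (illuminance = luminous flux per area),
    = m⁻²·cd.
Combining: lx·cd = (m⁻²·cd) · cd = m⁻²·cd².
The exponent of m is -2.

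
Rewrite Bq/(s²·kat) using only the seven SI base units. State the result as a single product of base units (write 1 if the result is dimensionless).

Bq = 1/s = s⁻¹ (activity is decays per second).
kat = mol/s = s⁻¹·mol (catalytic activity).
So kat⁻¹ = s·mol⁻¹.
Combining: Bq·s⁻²·kat⁻¹ = s⁻¹ · s⁻² · (s·mol⁻¹) = s⁻²·mol⁻¹.

s⁻²·mol⁻¹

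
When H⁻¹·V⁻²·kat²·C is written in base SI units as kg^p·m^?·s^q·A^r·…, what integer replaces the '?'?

-6

H = Wb/A (inductance = flux per current),
    = kg·m²·s⁻²·A⁻².
So H⁻¹ = kg⁻¹·m⁻²·s²·A².
V = W/A (potential = power per current),
    = kg·m²·s⁻³·A⁻¹.
So V⁻² = kg⁻²·m⁻⁴·s⁶·A².
kat = mol/s = s⁻¹·mol (catalytic activity).
So kat² = s⁻²·mol².
C = A·s = s·A (charge = current × time).
Combining: H⁻¹·V⁻²·kat²·C = (kg⁻¹·m⁻²·s²·A²) · (kg⁻²·m⁻⁴·s⁶·A²) · (s⁻²·mol²) · (s·A) = kg⁻³·m⁻⁶·s⁷·A⁵·mol².
The exponent of m is -6.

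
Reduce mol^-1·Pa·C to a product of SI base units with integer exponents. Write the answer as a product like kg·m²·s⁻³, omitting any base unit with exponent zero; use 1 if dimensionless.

Pa = N/m² (pressure = force per area),
    = kg·m⁻¹·s⁻².
C = A·s = s·A (charge = current × time).
Combining: mol⁻¹·Pa·C = mol⁻¹ · (kg·m⁻¹·s⁻²) · (s·A) = kg·m⁻¹·s⁻¹·A·mol⁻¹.

kg·m⁻¹·s⁻¹·A·mol⁻¹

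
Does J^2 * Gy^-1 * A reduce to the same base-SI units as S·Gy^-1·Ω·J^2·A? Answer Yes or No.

Yes

Left side:
  J = kg·m²·s⁻².
  So J² = kg²·m⁴·s⁻⁴.
  Gy = m²·s⁻².
  So Gy⁻¹ = m⁻²·s².
  Combining: J²·Gy⁻¹·A = (kg²·m⁴·s⁻⁴) · (m⁻²·s²) · A = kg²·m²·s⁻²·A.
Right side:
  S = kg⁻¹·m⁻²·s³·A².
  Gy = m²·s⁻².
  So Gy⁻¹ = m⁻²·s².
  Ω = kg·m²·s⁻³·A⁻².
  J = kg·m²·s⁻².
  So J² = kg²·m⁴·s⁻⁴.
  Combining: S·Gy⁻¹·Ω·J²·A = (kg⁻¹·m⁻²·s³·A²) · (m⁻²·s²) · (kg·m²·s⁻³·A⁻²) · (kg²·m⁴·s⁻⁴) · A = kg²·m²·s⁻²·A.
Both reduce to kg²·m²·s⁻²·A.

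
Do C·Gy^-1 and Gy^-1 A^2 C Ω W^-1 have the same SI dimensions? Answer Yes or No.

Left side:
  C = A·s = s·A (charge = current × time).
  Gy = J/kg (absorbed dose = energy per mass),
      = m²·s⁻².
  So Gy⁻¹ = m⁻²·s².
  Combining: C·Gy⁻¹ = (s·A) · (m⁻²·s²) = m⁻²·s³·A.
Right side:
  Gy = m²·s⁻².
  So Gy⁻¹ = m⁻²·s².
  C = s·A.
  Ω = kg·m²·s⁻³·A⁻².
  W = kg·m²·s⁻³.
  So W⁻¹ = kg⁻¹·m⁻²·s³.
  Combining: Gy⁻¹·A²·C·Ω·W⁻¹ = (m⁻²·s²) · A² · (s·A) · (kg·m²·s⁻³·A⁻²) · (kg⁻¹·m⁻²·s³) = m⁻²·s³·A.
Both reduce to m⁻²·s³·A.

Yes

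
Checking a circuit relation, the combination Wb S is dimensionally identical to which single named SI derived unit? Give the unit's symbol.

C

Wb = kg·m²·s⁻²·A⁻¹.
S = kg⁻¹·m⁻²·s³·A².
Combining: Wb·S = (kg·m²·s⁻²·A⁻¹) · (kg⁻¹·m⁻²·s³·A²) = s·A.
s·A is the base-SI form of the coulomb.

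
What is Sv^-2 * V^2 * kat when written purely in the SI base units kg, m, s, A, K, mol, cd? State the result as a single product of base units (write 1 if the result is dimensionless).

kg²·s⁻³·A⁻²·mol

Sv = m²·s⁻².
So Sv⁻² = m⁻⁴·s⁴.
V = kg·m²·s⁻³·A⁻¹.
So V² = kg²·m⁴·s⁻⁶·A⁻².
kat = s⁻¹·mol.
Combining: Sv⁻²·V²·kat = (m⁻⁴·s⁴) · (kg²·m⁴·s⁻⁶·A⁻²) · (s⁻¹·mol) = kg²·s⁻³·A⁻²·mol.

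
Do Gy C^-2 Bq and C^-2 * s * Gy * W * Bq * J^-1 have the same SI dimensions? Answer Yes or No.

Left side:
  Gy = J/kg (absorbed dose = energy per mass),
      = m²·s⁻².
  C = A·s = s·A (charge = current × time).
  So C⁻² = s⁻²·A⁻².
  Bq = 1/s = s⁻¹ (activity is decays per second).
  Combining: Gy·C⁻²·Bq = (m²·s⁻²) · (s⁻²·A⁻²) · s⁻¹ = m²·s⁻⁵·A⁻².
Right side:
  C = s·A.
  So C⁻² = s⁻²·A⁻².
  Gy = m²·s⁻².
  W = kg·m²·s⁻³.
  Bq = s⁻¹.
  J = kg·m²·s⁻².
  So J⁻¹ = kg⁻¹·m⁻²·s².
  Combining: C⁻²·s·Gy·W·Bq·J⁻¹ = (s⁻²·A⁻²) · s · (m²·s⁻²) · (kg·m²·s⁻³) · s⁻¹ · (kg⁻¹·m⁻²·s²) = m²·s⁻⁵·A⁻².
Both reduce to m²·s⁻⁵·A⁻².

Yes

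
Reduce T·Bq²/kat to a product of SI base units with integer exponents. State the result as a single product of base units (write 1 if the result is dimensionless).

T = Wb/m² (flux density = flux per area),
    = kg·s⁻²·A⁻¹.
kat = mol/s = s⁻¹·mol (catalytic activity).
So kat⁻¹ = s·mol⁻¹.
Bq = 1/s = s⁻¹ (activity is decays per second).
So Bq² = s⁻².
Combining: T·kat⁻¹·Bq² = (kg·s⁻²·A⁻¹) · (s·mol⁻¹) · s⁻² = kg·s⁻³·A⁻¹·mol⁻¹.

kg·s⁻³·A⁻¹·mol⁻¹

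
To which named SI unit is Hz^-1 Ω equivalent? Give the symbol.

Hz = 1/s = s⁻¹ (frequency is cycles per second).
So Hz⁻¹ = s.
Ω = V/A (resistance = voltage per current),
    = kg·m²·s⁻³·A⁻².
Combining: Hz⁻¹·Ω = s · (kg·m²·s⁻³·A⁻²) = kg·m²·s⁻²·A⁻².
kg·m²·s⁻²·A⁻² is the base-SI form of the henry.

H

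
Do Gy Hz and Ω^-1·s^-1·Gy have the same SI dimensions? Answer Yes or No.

No

Left side:
  Gy = m²·s⁻².
  Hz = s⁻¹.
  Combining: Gy·Hz = (m²·s⁻²) · s⁻¹ = m²·s⁻³.
Right side:
  Ω = kg·m²·s⁻³·A⁻².
  So Ω⁻¹ = kg⁻¹·m⁻²·s³·A².
  Gy = m²·s⁻².
  Combining: Ω⁻¹·s⁻¹·Gy = (kg⁻¹·m⁻²·s³·A²) · s⁻¹ · (m²·s⁻²) = kg⁻¹·A².
Left is m²·s⁻³; right is kg⁻¹·A² — different.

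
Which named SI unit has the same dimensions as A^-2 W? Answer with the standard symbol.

W = kg·m²·s⁻³.
Combining: A⁻²·W = A⁻² · (kg·m²·s⁻³) = kg·m²·s⁻³·A⁻².
kg·m²·s⁻³·A⁻² is the base-SI form of the ohm.

Ω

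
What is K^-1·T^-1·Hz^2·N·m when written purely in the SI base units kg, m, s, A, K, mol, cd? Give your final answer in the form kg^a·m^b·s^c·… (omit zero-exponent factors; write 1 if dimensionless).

T = kg·s⁻²·A⁻¹.
So T⁻¹ = kg⁻¹·s²·A.
Hz = s⁻¹.
So Hz² = s⁻².
N = kg·m·s⁻².
Combining: K⁻¹·T⁻¹·Hz²·N·m = K⁻¹ · (kg⁻¹·s²·A) · s⁻² · (kg·m·s⁻²) · m = m²·s⁻²·A·K⁻¹.

m²·s⁻²·A·K⁻¹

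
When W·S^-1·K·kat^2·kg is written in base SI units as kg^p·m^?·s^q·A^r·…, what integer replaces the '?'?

W = kg·m²·s⁻³.
S = kg⁻¹·m⁻²·s³·A².
So S⁻¹ = kg·m²·s⁻³·A⁻².
kat = s⁻¹·mol.
So kat² = s⁻²·mol².
Combining: W·S⁻¹·K·kat²·kg = (kg·m²·s⁻³) · (kg·m²·s⁻³·A⁻²) · K · (s⁻²·mol²) · kg = kg³·m⁴·s⁻⁸·A⁻²·K·mol².
The exponent of m is 4.

4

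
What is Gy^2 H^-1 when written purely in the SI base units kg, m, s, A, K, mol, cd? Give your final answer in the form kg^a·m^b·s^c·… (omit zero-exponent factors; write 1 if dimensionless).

kg⁻¹·m²·s⁻²·A²

Gy = m²·s⁻².
So Gy² = m⁴·s⁻⁴.
H = kg·m²·s⁻²·A⁻².
So H⁻¹ = kg⁻¹·m⁻²·s²·A².
Combining: Gy²·H⁻¹ = (m⁴·s⁻⁴) · (kg⁻¹·m⁻²·s²·A²) = kg⁻¹·m²·s⁻²·A².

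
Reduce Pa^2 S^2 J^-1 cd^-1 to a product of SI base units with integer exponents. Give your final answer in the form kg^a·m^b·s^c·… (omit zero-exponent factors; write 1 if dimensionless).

kg⁻¹·m⁻⁸·s⁴·A⁴·cd⁻¹

Pa = N/m² (pressure = force per area),
    = kg·m⁻¹·s⁻².
So Pa² = kg²·m⁻²·s⁻⁴.
S = 1/Ω (conductance is reciprocal resistance),
    = kg⁻¹·m⁻²·s³·A².
So S² = kg⁻²·m⁻⁴·s⁶·A⁴.
J = N·m (work = force × distance),
    = kg·m²·s⁻².
So J⁻¹ = kg⁻¹·m⁻²·s².
Combining: Pa²·S²·J⁻¹·cd⁻¹ = (kg²·m⁻²·s⁻⁴) · (kg⁻²·m⁻⁴·s⁶·A⁴) · (kg⁻¹·m⁻²·s²) · cd⁻¹ = kg⁻¹·m⁻⁸·s⁴·A⁴·cd⁻¹.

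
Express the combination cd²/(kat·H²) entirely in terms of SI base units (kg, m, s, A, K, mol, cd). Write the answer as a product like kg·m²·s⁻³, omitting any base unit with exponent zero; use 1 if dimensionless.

kat = mol/s = s⁻¹·mol (catalytic activity).
So kat⁻¹ = s·mol⁻¹.
H = Wb/A (inductance = flux per current),
    = kg·m²·s⁻²·A⁻².
So H⁻² = kg⁻²·m⁻⁴·s⁴·A⁴.
Combining: kat⁻¹·cd²·H⁻² = (s·mol⁻¹) · cd² · (kg⁻²·m⁻⁴·s⁴·A⁴) = kg⁻²·m⁻⁴·s⁵·A⁴·mol⁻¹·cd².

kg⁻²·m⁻⁴·s⁵·A⁴·mol⁻¹·cd²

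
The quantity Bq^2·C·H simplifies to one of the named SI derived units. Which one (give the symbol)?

V

Bq = 1/s = s⁻¹ (activity is decays per second).
So Bq² = s⁻².
C = A·s = s·A (charge = current × time).
H = Wb/A (inductance = flux per current),
    = kg·m²·s⁻²·A⁻².
Combining: Bq²·C·H = s⁻² · (s·A) · (kg·m²·s⁻²·A⁻²) = kg·m²·s⁻³·A⁻¹.
kg·m²·s⁻³·A⁻¹ is the base-SI form of the volt.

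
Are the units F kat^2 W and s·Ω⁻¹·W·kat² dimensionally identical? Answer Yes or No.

Yes

Left side:
  F = C/V (capacitance = charge per voltage),
      = A·s/(kg·m²·s⁻³·A⁻¹) (substituting C and V),
      = kg⁻¹·m⁻²·s⁴·A².
  kat = mol/s = s⁻¹·mol (catalytic activity).
  So kat² = s⁻²·mol².
  W = J/s (power = energy per time),
      = kg·m²·s⁻³.
  Combining: F·kat²·W = (kg⁻¹·m⁻²·s⁴·A²) · (s⁻²·mol²) · (kg·m²·s⁻³) = s⁻¹·A²·mol².
Right side:
  Ω = V/A (resistance = voltage per current),
      = kg·m²·s⁻³·A⁻².
  So Ω⁻¹ = kg⁻¹·m⁻²·s³·A².
  W = J/s (power = energy per time),
      = kg·m²·s⁻³.
  kat = mol/s = s⁻¹·mol (catalytic activity).
  So kat² = s⁻²·mol².
  Combining: s·Ω⁻¹·W·kat² = s · (kg⁻¹·m⁻²·s³·A²) · (kg·m²·s⁻³) · (s⁻²·mol²) = s⁻¹·A²·mol².
Both reduce to s⁻¹·A²·mol².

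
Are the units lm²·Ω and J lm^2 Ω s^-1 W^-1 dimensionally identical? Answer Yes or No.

Yes

Left side:
  lm = cd.
  So lm² = cd².
  Ω = kg·m²·s⁻³·A⁻².
  Combining: lm²·Ω = cd² · (kg·m²·s⁻³·A⁻²) = kg·m²·s⁻³·A⁻²·cd².
Right side:
  J = N·m (work = force × distance),
      = kg·m²·s⁻².
  lm = cd·sr = cd (luminous flux; sr is dimensionless).
  So lm² = cd².
  Ω = V/A (resistance = voltage per current),
      = kg·m²·s⁻³·A⁻².
  W = J/s (power = energy per time),
      = kg·m²·s⁻³.
  So W⁻¹ = kg⁻¹·m⁻²·s³.
  Combining: J·lm²·Ω·s⁻¹·W⁻¹ = (kg·m²·s⁻²) · cd² · (kg·m²·s⁻³·A⁻²) · s⁻¹ · (kg⁻¹·m⁻²·s³) = kg·m²·s⁻³·A⁻²·cd².
Both reduce to kg·m²·s⁻³·A⁻²·cd².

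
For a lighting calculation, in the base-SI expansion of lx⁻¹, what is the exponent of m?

lx = m⁻²·cd.
So lx⁻¹ = m²·cd⁻¹.
The exponent of m is 2.

2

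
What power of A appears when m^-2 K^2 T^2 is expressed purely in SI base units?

-2

T = Wb/m² (flux density = flux per area),
    = kg·s⁻²·A⁻¹.
So T² = kg²·s⁻⁴·A⁻².
Combining: m⁻²·K²·T² = m⁻² · K² · (kg²·s⁻⁴·A⁻²) = kg²·m⁻²·s⁻⁴·A⁻²·K².
The exponent of A is -2.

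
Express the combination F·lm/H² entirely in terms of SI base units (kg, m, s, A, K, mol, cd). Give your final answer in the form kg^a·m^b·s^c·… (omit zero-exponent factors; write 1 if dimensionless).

H = Wb/A (inductance = flux per current),
    = kg·m²·s⁻²·A⁻².
So H⁻² = kg⁻²·m⁻⁴·s⁴·A⁴.
F = C/V (capacitance = charge per voltage),
    = A·s/(kg·m²·s⁻³·A⁻¹) (substituting C and V),
    = kg⁻¹·m⁻²·s⁴·A².
lm = cd·sr = cd (luminous flux; sr is dimensionless).
Combining: H⁻²·F·lm = (kg⁻²·m⁻⁴·s⁴·A⁴) · (kg⁻¹·m⁻²·s⁴·A²) · cd = kg⁻³·m⁻⁶·s⁸·A⁶·cd.

kg⁻³·m⁻⁶·s⁸·A⁶·cd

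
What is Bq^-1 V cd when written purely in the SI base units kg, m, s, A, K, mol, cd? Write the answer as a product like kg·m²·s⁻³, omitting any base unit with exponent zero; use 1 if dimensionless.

Bq = s⁻¹.
So Bq⁻¹ = s.
V = kg·m²·s⁻³·A⁻¹.
Combining: Bq⁻¹·V·cd = s · (kg·m²·s⁻³·A⁻¹) · cd = kg·m²·s⁻²·A⁻¹·cd.

kg·m²·s⁻²·A⁻¹·cd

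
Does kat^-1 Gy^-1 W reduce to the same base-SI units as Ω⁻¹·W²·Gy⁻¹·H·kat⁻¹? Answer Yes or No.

No

Left side:
  kat = mol/s = s⁻¹·mol (catalytic activity).
  So kat⁻¹ = s·mol⁻¹.
  Gy = J/kg (absorbed dose = energy per mass),
      = m²·s⁻².
  So Gy⁻¹ = m⁻²·s².
  W = J/s (power = energy per time),
      = kg·m²·s⁻³.
  Combining: kat⁻¹·Gy⁻¹·W = (s·mol⁻¹) · (m⁻²·s²) · (kg·m²·s⁻³) = kg·mol⁻¹.
Right side:
  Ω = kg·m²·s⁻³·A⁻².
  So Ω⁻¹ = kg⁻¹·m⁻²·s³·A².
  W = kg·m²·s⁻³.
  So W² = kg²·m⁴·s⁻⁶.
  Gy = m²·s⁻².
  So Gy⁻¹ = m⁻²·s².
  H = kg·m²·s⁻²·A⁻².
  kat = s⁻¹·mol.
  So kat⁻¹ = s·mol⁻¹.
  Combining: Ω⁻¹·W²·Gy⁻¹·H·kat⁻¹ = (kg⁻¹·m⁻²·s³·A²) · (kg²·m⁴·s⁻⁶) · (m⁻²·s²) · (kg·m²·s⁻²·A⁻²) · (s·mol⁻¹) = kg²·m²·s⁻²·mol⁻¹.
Left is kg·mol⁻¹; right is kg²·m²·s⁻²·mol⁻¹ — different.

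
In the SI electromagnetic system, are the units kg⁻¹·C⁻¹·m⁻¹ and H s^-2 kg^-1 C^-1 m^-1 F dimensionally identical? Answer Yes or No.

Left side:
  C = A·s = s·A (charge = current × time).
  So C⁻¹ = s⁻¹·A⁻¹.
  Combining: kg⁻¹·C⁻¹·m⁻¹ = kg⁻¹ · (s⁻¹·A⁻¹) · m⁻¹ = kg⁻¹·m⁻¹·s⁻¹·A⁻¹.
Right side:
  H = kg·m²·s⁻²·A⁻².
  C = s·A.
  So C⁻¹ = s⁻¹·A⁻¹.
  F = kg⁻¹·m⁻²·s⁴·A².
  Combining: H·s⁻²·kg⁻¹·C⁻¹·m⁻¹·F = (kg·m²·s⁻²·A⁻²) · s⁻² · kg⁻¹ · (s⁻¹·A⁻¹) · m⁻¹ · (kg⁻¹·m⁻²·s⁴·A²) = kg⁻¹·m⁻¹·s⁻¹·A⁻¹.
Both reduce to kg⁻¹·m⁻¹·s⁻¹·A⁻¹.

Yes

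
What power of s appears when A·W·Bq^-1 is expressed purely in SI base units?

-2

W = kg·m²·s⁻³.
Bq = s⁻¹.
So Bq⁻¹ = s.
Combining: A·W·Bq⁻¹ = A · (kg·m²·s⁻³) · s = kg·m²·s⁻²·A.
The exponent of s is -2.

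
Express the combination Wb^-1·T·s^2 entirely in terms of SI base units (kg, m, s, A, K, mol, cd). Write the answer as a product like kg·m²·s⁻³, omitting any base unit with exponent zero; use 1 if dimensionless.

Wb = V·s (flux: a volt is a weber per second),
    = kg·m²·s⁻²·A⁻¹.
So Wb⁻¹ = kg⁻¹·m⁻²·s²·A.
T = Wb/m² (flux density = flux per area),
    = kg·s⁻²·A⁻¹.
Combining: Wb⁻¹·T·s² = (kg⁻¹·m⁻²·s²·A) · (kg·s⁻²·A⁻¹) · s² = m⁻²·s².

m⁻²·s²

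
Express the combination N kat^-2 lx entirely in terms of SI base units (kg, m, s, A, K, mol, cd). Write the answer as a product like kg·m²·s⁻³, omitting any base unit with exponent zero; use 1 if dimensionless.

kg·m⁻¹·mol⁻²·cd

N = kg·m·s⁻².
kat = s⁻¹·mol.
So kat⁻² = s²·mol⁻².
lx = m⁻²·cd.
Combining: N·kat⁻²·lx = (kg·m·s⁻²) · (s²·mol⁻²) · (m⁻²·cd) = kg·m⁻¹·mol⁻²·cd.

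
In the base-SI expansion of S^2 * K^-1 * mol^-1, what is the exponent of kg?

S = 1/Ω (conductance is reciprocal resistance),
    = kg⁻¹·m⁻²·s³·A².
So S² = kg⁻²·m⁻⁴·s⁶·A⁴.
Combining: S²·K⁻¹·mol⁻¹ = (kg⁻²·m⁻⁴·s⁶·A⁴) · K⁻¹ · mol⁻¹ = kg⁻²·m⁻⁴·s⁶·A⁴·K⁻¹·mol⁻¹.
The exponent of kg is -2.

-2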